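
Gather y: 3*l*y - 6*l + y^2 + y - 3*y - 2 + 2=-6*l + y^2 + y*(3*l - 2)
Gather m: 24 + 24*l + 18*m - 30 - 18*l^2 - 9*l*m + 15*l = -18*l^2 + 39*l + m*(18 - 9*l) - 6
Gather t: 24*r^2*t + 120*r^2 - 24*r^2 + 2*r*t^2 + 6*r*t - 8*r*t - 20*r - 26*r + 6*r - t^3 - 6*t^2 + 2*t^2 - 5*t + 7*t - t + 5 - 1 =96*r^2 - 40*r - t^3 + t^2*(2*r - 4) + t*(24*r^2 - 2*r + 1) + 4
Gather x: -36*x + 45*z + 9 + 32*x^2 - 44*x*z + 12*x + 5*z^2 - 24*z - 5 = 32*x^2 + x*(-44*z - 24) + 5*z^2 + 21*z + 4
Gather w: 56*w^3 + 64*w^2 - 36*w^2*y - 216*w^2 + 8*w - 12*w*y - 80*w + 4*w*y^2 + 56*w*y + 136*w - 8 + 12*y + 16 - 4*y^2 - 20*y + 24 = 56*w^3 + w^2*(-36*y - 152) + w*(4*y^2 + 44*y + 64) - 4*y^2 - 8*y + 32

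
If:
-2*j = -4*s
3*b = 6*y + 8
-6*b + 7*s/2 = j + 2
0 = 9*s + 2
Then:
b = -7/18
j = -4/9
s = -2/9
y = -55/36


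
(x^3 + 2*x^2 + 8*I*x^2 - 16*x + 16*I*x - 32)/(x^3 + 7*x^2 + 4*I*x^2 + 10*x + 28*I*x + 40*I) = (x + 4*I)/(x + 5)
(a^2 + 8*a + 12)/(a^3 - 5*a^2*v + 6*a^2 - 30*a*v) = (-a - 2)/(a*(-a + 5*v))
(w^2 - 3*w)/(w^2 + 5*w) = (w - 3)/(w + 5)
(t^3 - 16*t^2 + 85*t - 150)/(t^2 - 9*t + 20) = (t^2 - 11*t + 30)/(t - 4)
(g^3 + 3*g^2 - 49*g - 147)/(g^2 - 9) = (g^2 - 49)/(g - 3)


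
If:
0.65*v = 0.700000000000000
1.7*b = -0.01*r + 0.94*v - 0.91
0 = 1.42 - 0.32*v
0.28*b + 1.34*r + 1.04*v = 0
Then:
No Solution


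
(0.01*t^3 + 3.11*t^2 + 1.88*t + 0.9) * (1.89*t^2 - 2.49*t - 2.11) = 0.0189*t^5 + 5.853*t^4 - 4.2118*t^3 - 9.5423*t^2 - 6.2078*t - 1.899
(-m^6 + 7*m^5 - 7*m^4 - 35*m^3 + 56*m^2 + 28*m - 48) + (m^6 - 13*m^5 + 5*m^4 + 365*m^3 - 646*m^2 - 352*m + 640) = -6*m^5 - 2*m^4 + 330*m^3 - 590*m^2 - 324*m + 592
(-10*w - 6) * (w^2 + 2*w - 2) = -10*w^3 - 26*w^2 + 8*w + 12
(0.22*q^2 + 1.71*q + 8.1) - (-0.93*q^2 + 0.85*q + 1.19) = 1.15*q^2 + 0.86*q + 6.91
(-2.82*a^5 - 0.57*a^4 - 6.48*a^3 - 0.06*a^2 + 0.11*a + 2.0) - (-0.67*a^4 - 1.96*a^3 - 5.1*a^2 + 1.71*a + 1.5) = -2.82*a^5 + 0.1*a^4 - 4.52*a^3 + 5.04*a^2 - 1.6*a + 0.5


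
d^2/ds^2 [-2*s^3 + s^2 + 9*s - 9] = 2 - 12*s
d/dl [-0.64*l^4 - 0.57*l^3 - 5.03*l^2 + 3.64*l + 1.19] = -2.56*l^3 - 1.71*l^2 - 10.06*l + 3.64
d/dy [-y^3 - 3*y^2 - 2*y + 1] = -3*y^2 - 6*y - 2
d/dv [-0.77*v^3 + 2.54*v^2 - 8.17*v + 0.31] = -2.31*v^2 + 5.08*v - 8.17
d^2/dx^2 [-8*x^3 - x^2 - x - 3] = -48*x - 2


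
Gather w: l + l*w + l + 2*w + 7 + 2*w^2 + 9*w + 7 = 2*l + 2*w^2 + w*(l + 11) + 14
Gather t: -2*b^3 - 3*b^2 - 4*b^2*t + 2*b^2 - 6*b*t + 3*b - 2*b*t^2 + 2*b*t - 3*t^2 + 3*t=-2*b^3 - b^2 + 3*b + t^2*(-2*b - 3) + t*(-4*b^2 - 4*b + 3)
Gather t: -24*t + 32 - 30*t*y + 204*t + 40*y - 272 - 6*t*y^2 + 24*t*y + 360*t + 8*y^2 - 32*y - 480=t*(-6*y^2 - 6*y + 540) + 8*y^2 + 8*y - 720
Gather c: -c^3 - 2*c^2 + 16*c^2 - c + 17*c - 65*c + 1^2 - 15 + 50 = -c^3 + 14*c^2 - 49*c + 36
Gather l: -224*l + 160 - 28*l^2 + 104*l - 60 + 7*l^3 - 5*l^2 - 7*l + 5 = 7*l^3 - 33*l^2 - 127*l + 105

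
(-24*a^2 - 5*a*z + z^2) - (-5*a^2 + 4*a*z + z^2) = -19*a^2 - 9*a*z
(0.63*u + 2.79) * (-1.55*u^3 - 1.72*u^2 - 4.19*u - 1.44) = -0.9765*u^4 - 5.4081*u^3 - 7.4385*u^2 - 12.5973*u - 4.0176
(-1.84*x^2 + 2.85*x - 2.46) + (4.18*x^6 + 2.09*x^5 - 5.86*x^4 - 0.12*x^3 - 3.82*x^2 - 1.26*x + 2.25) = 4.18*x^6 + 2.09*x^5 - 5.86*x^4 - 0.12*x^3 - 5.66*x^2 + 1.59*x - 0.21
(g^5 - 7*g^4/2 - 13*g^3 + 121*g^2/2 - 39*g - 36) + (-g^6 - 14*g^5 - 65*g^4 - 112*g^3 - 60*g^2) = -g^6 - 13*g^5 - 137*g^4/2 - 125*g^3 + g^2/2 - 39*g - 36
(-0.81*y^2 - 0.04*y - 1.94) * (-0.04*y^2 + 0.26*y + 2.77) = 0.0324*y^4 - 0.209*y^3 - 2.1765*y^2 - 0.6152*y - 5.3738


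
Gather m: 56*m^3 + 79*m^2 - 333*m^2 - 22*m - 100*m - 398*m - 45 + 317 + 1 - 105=56*m^3 - 254*m^2 - 520*m + 168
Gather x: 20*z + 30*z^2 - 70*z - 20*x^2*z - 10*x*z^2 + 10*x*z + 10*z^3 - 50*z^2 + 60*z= -20*x^2*z + x*(-10*z^2 + 10*z) + 10*z^3 - 20*z^2 + 10*z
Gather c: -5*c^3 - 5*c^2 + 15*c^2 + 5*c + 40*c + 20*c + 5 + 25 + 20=-5*c^3 + 10*c^2 + 65*c + 50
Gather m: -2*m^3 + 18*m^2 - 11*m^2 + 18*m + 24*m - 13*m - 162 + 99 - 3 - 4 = -2*m^3 + 7*m^2 + 29*m - 70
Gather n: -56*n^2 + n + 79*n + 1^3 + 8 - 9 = -56*n^2 + 80*n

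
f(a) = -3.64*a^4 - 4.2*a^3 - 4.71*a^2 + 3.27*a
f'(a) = -14.56*a^3 - 12.6*a^2 - 9.42*a + 3.27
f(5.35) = -3742.53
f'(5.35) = -2637.35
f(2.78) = -334.96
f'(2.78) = -433.12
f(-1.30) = -13.38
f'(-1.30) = 26.21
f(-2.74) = -163.09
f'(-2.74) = 234.00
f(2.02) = -107.84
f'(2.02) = -187.18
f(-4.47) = -1186.83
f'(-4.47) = 1094.04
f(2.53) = -239.03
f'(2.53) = -337.00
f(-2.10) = -59.53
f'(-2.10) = 102.33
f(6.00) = -5774.58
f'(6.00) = -3651.81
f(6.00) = -5774.58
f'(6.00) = -3651.81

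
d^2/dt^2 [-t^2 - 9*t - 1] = -2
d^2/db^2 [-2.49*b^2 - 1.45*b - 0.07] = -4.98000000000000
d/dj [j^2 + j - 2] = 2*j + 1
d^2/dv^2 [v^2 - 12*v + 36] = 2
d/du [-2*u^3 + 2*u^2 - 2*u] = -6*u^2 + 4*u - 2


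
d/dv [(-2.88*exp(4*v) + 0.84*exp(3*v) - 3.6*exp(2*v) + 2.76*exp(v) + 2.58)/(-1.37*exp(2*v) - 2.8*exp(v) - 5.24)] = (7.8912*exp(5*v) + 23.0412*exp(4*v) + 55.6608*exp(3*v) + 0.6564*exp(2*v) + 44.7972*exp(v) - 7.2384)*exp(v)/(1.8769*exp(4*v) + 7.672*exp(3*v) + 22.1976*exp(2*v) + 29.344*exp(v) + 27.4576)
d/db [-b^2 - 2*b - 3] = -2*b - 2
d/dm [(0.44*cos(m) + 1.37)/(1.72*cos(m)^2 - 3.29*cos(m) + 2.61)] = (0.7568*cos(m)^2 + 4.7128*cos(m) - 5.6557)*sin(m)/(2.9584*cos(m)^4 - 11.3176*cos(m)^3 + 19.8025*cos(m)^2 - 17.1738*cos(m) + 6.8121)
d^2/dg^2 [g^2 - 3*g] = 2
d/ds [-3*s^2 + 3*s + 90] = 3 - 6*s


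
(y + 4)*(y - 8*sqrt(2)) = y^2 - 8*sqrt(2)*y + 4*y - 32*sqrt(2)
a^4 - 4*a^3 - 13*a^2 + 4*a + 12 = (a - 6)*(a - 1)*(a + 1)*(a + 2)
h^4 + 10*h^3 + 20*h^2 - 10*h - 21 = (h - 1)*(h + 1)*(h + 3)*(h + 7)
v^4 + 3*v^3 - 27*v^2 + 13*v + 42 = (v - 3)*(v - 2)*(v + 1)*(v + 7)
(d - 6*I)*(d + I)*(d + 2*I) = d^3 - 3*I*d^2 + 16*d + 12*I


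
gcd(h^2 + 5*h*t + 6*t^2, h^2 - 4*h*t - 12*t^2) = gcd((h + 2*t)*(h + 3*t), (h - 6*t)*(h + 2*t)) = h + 2*t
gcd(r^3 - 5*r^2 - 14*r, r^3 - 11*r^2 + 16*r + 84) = r^2 - 5*r - 14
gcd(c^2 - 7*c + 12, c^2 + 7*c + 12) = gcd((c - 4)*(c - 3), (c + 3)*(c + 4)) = 1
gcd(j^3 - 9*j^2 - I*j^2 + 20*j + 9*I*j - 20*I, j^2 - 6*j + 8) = j - 4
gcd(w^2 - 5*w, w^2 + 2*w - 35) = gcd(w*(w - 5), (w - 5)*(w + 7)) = w - 5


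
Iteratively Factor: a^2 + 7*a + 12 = (a + 4)*(a + 3)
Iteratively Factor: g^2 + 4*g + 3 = (g + 1)*(g + 3)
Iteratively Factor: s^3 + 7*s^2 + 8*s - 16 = (s + 4)*(s^2 + 3*s - 4) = (s + 4)^2*(s - 1)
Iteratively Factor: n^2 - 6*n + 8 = (n - 4)*(n - 2)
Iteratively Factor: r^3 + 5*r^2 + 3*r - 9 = (r - 1)*(r^2 + 6*r + 9) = (r - 1)*(r + 3)*(r + 3)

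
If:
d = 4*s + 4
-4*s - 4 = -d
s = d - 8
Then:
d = 28/3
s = 4/3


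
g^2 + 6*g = g*(g + 6)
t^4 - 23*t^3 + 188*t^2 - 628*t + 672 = (t - 8)*(t - 7)*(t - 6)*(t - 2)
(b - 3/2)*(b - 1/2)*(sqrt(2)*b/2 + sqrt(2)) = sqrt(2)*b^3/2 - 13*sqrt(2)*b/8 + 3*sqrt(2)/4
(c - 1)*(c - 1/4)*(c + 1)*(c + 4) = c^4 + 15*c^3/4 - 2*c^2 - 15*c/4 + 1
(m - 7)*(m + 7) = m^2 - 49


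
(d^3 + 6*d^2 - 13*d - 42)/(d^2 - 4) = (d^2 + 4*d - 21)/(d - 2)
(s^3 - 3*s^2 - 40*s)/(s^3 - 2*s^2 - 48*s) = (s + 5)/(s + 6)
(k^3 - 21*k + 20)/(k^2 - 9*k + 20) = (k^2 + 4*k - 5)/(k - 5)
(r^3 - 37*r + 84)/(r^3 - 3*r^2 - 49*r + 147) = (r - 4)/(r - 7)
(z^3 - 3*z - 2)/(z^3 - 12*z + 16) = (z^3 - 3*z - 2)/(z^3 - 12*z + 16)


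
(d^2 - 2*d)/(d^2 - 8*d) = (d - 2)/(d - 8)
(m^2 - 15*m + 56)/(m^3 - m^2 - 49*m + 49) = (m - 8)/(m^2 + 6*m - 7)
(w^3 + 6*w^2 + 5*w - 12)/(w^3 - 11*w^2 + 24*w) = (w^3 + 6*w^2 + 5*w - 12)/(w*(w^2 - 11*w + 24))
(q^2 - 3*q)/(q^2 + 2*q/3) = 3*(q - 3)/(3*q + 2)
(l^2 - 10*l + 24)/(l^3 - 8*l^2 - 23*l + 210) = (l - 4)/(l^2 - 2*l - 35)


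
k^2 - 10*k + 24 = (k - 6)*(k - 4)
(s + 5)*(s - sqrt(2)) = s^2 - sqrt(2)*s + 5*s - 5*sqrt(2)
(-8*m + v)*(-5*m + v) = 40*m^2 - 13*m*v + v^2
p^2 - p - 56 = (p - 8)*(p + 7)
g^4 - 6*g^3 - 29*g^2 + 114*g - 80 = (g - 8)*(g - 2)*(g - 1)*(g + 5)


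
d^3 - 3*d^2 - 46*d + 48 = (d - 8)*(d - 1)*(d + 6)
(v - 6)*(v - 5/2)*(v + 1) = v^3 - 15*v^2/2 + 13*v/2 + 15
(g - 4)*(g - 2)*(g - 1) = g^3 - 7*g^2 + 14*g - 8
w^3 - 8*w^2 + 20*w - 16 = (w - 4)*(w - 2)^2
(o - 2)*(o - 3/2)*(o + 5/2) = o^3 - o^2 - 23*o/4 + 15/2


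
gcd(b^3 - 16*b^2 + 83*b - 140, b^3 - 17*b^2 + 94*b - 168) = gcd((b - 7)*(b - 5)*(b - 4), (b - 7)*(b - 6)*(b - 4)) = b^2 - 11*b + 28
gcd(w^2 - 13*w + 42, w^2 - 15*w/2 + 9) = w - 6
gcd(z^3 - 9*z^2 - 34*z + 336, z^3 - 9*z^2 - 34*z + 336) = z^3 - 9*z^2 - 34*z + 336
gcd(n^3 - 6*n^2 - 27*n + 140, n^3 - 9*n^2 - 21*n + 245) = n^2 - 2*n - 35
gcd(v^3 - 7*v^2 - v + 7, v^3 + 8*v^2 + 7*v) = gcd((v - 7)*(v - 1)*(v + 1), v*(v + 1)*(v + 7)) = v + 1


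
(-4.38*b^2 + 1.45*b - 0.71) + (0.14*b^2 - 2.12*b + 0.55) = -4.24*b^2 - 0.67*b - 0.16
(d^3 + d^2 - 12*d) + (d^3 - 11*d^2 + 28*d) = 2*d^3 - 10*d^2 + 16*d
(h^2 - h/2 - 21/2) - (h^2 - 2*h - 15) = 3*h/2 + 9/2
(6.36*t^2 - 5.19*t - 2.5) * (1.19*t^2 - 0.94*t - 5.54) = 7.5684*t^4 - 12.1545*t^3 - 33.3308*t^2 + 31.1026*t + 13.85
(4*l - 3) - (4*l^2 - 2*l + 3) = -4*l^2 + 6*l - 6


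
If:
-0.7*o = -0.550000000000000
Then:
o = 0.79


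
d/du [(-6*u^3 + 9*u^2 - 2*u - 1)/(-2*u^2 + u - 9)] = (12*u^4 - 12*u^3 + 167*u^2 - 166*u + 19)/(4*u^4 - 4*u^3 + 37*u^2 - 18*u + 81)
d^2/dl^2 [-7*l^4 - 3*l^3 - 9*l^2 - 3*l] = -84*l^2 - 18*l - 18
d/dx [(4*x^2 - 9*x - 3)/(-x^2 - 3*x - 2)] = (-21*x^2 - 22*x + 9)/(x^4 + 6*x^3 + 13*x^2 + 12*x + 4)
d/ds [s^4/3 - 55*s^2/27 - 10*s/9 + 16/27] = 4*s^3/3 - 110*s/27 - 10/9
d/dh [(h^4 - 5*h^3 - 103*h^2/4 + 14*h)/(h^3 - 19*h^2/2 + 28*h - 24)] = (4*h^5 - 60*h^4 + 389*h^3 - 60*h^2 - 1152*h + 336)/(4*h^5 - 60*h^4 + 345*h^3 - 940*h^2 + 1200*h - 576)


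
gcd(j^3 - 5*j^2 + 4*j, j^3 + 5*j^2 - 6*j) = j^2 - j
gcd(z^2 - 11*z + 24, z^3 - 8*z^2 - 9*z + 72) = z^2 - 11*z + 24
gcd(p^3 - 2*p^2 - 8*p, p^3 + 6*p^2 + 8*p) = p^2 + 2*p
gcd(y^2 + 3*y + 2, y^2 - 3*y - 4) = y + 1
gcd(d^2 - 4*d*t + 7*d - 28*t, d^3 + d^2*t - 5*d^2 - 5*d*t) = 1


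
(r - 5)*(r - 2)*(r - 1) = r^3 - 8*r^2 + 17*r - 10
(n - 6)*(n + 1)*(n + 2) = n^3 - 3*n^2 - 16*n - 12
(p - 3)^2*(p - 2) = p^3 - 8*p^2 + 21*p - 18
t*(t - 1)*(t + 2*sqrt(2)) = t^3 - t^2 + 2*sqrt(2)*t^2 - 2*sqrt(2)*t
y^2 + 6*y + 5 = (y + 1)*(y + 5)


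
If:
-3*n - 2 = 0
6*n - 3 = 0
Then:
No Solution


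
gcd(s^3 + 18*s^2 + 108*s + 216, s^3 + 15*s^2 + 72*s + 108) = s^2 + 12*s + 36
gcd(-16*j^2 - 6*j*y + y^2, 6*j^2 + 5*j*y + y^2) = 2*j + y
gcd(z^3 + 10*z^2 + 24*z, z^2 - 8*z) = z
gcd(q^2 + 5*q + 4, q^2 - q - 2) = q + 1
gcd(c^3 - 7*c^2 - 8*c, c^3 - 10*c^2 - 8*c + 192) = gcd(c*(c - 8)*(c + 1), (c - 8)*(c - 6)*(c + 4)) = c - 8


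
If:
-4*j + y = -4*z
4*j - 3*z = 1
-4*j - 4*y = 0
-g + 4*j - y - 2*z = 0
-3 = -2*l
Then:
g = 10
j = 4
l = 3/2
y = -4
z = 5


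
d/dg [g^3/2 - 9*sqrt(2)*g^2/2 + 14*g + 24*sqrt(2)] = 3*g^2/2 - 9*sqrt(2)*g + 14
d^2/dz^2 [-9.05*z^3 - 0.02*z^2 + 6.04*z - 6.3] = -54.3*z - 0.04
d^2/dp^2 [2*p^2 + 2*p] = 4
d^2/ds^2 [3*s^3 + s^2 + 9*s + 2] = 18*s + 2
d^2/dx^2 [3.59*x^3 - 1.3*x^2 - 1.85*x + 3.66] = 21.54*x - 2.6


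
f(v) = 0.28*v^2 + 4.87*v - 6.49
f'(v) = 0.56*v + 4.87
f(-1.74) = -14.12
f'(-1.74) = 3.90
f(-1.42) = -12.84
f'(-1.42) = 4.07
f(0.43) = -4.34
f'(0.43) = 5.11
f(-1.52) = -13.25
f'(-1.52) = 4.02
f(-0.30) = -7.93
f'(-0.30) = 4.70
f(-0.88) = -10.56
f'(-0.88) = 4.38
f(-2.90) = -18.26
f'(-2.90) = 3.25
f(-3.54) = -20.22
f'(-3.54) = 2.89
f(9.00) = 60.02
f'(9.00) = 9.91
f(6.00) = 32.81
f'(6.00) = 8.23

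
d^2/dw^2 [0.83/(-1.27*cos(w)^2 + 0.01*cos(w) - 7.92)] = (5.354828*(1 - cos(w)^2)^2 - 0.031623*cos(w)^3 - 30.716391*cos(w)^2 + 0.128982*cos(w) + 11.34195)/(1.27*cos(w)^2 - 0.01*cos(w) + 7.92)^3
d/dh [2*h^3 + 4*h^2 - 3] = 2*h*(3*h + 4)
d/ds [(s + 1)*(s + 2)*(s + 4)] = 3*s^2 + 14*s + 14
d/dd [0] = 0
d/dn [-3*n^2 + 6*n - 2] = 6 - 6*n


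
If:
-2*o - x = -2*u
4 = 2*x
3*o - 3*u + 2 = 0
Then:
No Solution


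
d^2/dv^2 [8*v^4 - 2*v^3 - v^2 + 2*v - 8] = 96*v^2 - 12*v - 2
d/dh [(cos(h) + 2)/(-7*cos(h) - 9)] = -5*sin(h)/(7*cos(h) + 9)^2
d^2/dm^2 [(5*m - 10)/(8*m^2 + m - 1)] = 10*(3*(5 - 8*m)*(8*m^2 + m - 1) + (m - 2)*(16*m + 1)^2)/(8*m^2 + m - 1)^3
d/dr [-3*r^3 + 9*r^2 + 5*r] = -9*r^2 + 18*r + 5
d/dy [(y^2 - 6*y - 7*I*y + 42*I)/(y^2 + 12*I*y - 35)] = (y^2*(6 + 19*I) + y*(-70 - 84*I) + 714 + 245*I)/(y^4 + 24*I*y^3 - 214*y^2 - 840*I*y + 1225)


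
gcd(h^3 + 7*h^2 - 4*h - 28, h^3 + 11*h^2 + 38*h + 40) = h + 2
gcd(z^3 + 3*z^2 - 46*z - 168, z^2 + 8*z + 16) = z + 4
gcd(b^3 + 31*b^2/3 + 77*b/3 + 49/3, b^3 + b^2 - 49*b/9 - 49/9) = b^2 + 10*b/3 + 7/3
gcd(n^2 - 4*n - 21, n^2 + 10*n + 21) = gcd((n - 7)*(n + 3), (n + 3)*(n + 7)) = n + 3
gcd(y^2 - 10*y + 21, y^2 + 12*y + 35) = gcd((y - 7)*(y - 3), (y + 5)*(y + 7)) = 1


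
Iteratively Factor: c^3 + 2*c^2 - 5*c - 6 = (c + 1)*(c^2 + c - 6) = (c - 2)*(c + 1)*(c + 3)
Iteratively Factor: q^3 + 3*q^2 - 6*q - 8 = (q - 2)*(q^2 + 5*q + 4) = (q - 2)*(q + 4)*(q + 1)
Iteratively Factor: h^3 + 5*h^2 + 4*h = (h + 1)*(h^2 + 4*h) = h*(h + 1)*(h + 4)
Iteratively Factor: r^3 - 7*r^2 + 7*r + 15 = (r - 3)*(r^2 - 4*r - 5) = (r - 3)*(r + 1)*(r - 5)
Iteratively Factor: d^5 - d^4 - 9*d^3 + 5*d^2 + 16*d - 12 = (d + 2)*(d^4 - 3*d^3 - 3*d^2 + 11*d - 6) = (d - 1)*(d + 2)*(d^3 - 2*d^2 - 5*d + 6) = (d - 1)*(d + 2)^2*(d^2 - 4*d + 3) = (d - 1)^2*(d + 2)^2*(d - 3)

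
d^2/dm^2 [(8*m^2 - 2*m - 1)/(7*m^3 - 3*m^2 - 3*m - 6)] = 2*(392*m^6 - 294*m^5 + 336*m^4 + 2388*m^3 - 900*m^2 - 45*m + 333)/(343*m^9 - 441*m^8 - 252*m^7 - 531*m^6 + 864*m^5 + 513*m^4 + 405*m^3 - 486*m^2 - 324*m - 216)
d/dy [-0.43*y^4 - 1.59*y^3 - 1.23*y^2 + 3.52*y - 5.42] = -1.72*y^3 - 4.77*y^2 - 2.46*y + 3.52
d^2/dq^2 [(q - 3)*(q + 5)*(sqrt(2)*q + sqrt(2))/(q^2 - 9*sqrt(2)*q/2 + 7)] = 4*(54*q^3 + 41*sqrt(2)*q^3 - 378*q^2 - 216*sqrt(2)*q^2 + 810*q + 840*sqrt(2)*q - 1638 - 711*sqrt(2))/(4*q^6 - 54*sqrt(2)*q^5 + 570*q^4 - 1485*sqrt(2)*q^3 + 3990*q^2 - 2646*sqrt(2)*q + 1372)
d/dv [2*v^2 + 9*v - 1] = 4*v + 9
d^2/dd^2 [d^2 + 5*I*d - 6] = 2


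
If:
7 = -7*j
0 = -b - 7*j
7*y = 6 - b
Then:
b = 7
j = -1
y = -1/7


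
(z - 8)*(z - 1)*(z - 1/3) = z^3 - 28*z^2/3 + 11*z - 8/3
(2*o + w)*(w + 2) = 2*o*w + 4*o + w^2 + 2*w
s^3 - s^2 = s^2*(s - 1)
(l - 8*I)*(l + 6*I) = l^2 - 2*I*l + 48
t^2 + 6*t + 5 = (t + 1)*(t + 5)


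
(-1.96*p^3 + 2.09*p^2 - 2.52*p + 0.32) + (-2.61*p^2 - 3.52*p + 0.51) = -1.96*p^3 - 0.52*p^2 - 6.04*p + 0.83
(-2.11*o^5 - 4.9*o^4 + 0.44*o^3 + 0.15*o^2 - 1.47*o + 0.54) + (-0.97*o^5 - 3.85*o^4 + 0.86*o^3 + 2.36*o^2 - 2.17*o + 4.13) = -3.08*o^5 - 8.75*o^4 + 1.3*o^3 + 2.51*o^2 - 3.64*o + 4.67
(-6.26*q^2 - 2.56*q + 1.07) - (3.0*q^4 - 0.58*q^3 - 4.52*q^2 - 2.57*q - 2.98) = -3.0*q^4 + 0.58*q^3 - 1.74*q^2 + 0.00999999999999979*q + 4.05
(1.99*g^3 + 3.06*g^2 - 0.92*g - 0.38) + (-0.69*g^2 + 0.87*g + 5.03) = 1.99*g^3 + 2.37*g^2 - 0.05*g + 4.65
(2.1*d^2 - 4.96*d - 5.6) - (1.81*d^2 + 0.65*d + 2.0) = 0.29*d^2 - 5.61*d - 7.6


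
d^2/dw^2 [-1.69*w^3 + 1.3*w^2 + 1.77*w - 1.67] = 2.6 - 10.14*w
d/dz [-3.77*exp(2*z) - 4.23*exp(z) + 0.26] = (-7.54*exp(z) - 4.23)*exp(z)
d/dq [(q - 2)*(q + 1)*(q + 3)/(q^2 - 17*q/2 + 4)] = 4*(q^4 - 17*q^3 + 28*q - 71)/(4*q^4 - 68*q^3 + 321*q^2 - 272*q + 64)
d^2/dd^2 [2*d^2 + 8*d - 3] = 4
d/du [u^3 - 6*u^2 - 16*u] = 3*u^2 - 12*u - 16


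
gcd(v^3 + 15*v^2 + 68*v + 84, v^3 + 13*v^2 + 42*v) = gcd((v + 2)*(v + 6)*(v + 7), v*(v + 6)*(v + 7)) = v^2 + 13*v + 42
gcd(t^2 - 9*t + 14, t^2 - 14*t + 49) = t - 7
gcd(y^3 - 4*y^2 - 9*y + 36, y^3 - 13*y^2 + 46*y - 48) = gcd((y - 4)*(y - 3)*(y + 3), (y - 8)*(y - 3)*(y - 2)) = y - 3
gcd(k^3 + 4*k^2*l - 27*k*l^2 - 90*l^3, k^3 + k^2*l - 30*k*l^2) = k^2 + k*l - 30*l^2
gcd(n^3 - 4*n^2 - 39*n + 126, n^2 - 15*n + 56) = n - 7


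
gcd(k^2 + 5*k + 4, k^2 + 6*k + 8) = k + 4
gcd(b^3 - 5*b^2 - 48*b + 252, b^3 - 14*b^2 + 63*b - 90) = b - 6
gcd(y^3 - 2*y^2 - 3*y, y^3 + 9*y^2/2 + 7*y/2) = y^2 + y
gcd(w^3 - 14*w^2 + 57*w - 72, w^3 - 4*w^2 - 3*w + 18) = w^2 - 6*w + 9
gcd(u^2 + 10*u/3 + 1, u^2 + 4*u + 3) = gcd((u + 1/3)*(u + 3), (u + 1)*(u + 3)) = u + 3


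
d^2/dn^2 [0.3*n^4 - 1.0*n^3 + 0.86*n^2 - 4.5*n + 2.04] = 3.6*n^2 - 6.0*n + 1.72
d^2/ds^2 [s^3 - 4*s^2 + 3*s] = 6*s - 8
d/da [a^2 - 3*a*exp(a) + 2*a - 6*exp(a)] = -3*a*exp(a) + 2*a - 9*exp(a) + 2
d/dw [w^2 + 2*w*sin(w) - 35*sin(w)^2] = 2*w*cos(w) + 2*w + 2*sin(w) - 35*sin(2*w)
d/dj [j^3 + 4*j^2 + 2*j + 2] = 3*j^2 + 8*j + 2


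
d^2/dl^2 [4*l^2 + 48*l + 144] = 8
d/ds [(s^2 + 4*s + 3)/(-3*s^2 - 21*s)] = (-s^2 + 2*s + 7)/(s^2*(s^2 + 14*s + 49))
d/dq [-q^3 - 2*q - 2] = -3*q^2 - 2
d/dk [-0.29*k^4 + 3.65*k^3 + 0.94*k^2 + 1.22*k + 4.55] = -1.16*k^3 + 10.95*k^2 + 1.88*k + 1.22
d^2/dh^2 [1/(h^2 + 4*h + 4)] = 6/(h^4 + 8*h^3 + 24*h^2 + 32*h + 16)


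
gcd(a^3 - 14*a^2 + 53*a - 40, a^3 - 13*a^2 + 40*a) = a^2 - 13*a + 40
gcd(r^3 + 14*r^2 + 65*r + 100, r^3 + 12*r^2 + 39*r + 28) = r + 4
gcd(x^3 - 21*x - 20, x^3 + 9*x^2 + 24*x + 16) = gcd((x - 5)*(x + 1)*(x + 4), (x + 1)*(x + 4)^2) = x^2 + 5*x + 4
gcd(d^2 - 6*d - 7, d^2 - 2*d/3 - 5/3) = d + 1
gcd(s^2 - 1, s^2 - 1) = s^2 - 1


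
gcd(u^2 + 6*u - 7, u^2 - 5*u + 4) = u - 1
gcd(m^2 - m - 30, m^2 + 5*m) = m + 5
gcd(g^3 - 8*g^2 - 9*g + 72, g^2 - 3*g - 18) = g + 3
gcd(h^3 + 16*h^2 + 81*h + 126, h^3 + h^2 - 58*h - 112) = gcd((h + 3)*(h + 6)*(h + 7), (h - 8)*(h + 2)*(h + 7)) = h + 7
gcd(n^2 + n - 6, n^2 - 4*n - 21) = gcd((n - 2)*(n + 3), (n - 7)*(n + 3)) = n + 3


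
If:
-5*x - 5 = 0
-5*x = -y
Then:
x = -1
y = -5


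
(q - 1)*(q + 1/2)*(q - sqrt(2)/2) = q^3 - sqrt(2)*q^2/2 - q^2/2 - q/2 + sqrt(2)*q/4 + sqrt(2)/4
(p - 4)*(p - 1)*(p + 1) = p^3 - 4*p^2 - p + 4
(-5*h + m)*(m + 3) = -5*h*m - 15*h + m^2 + 3*m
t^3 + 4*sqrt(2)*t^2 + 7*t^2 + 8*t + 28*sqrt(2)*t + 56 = (t + 7)*(t + 2*sqrt(2))^2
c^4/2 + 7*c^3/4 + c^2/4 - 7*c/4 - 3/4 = (c/2 + 1/2)*(c - 1)*(c + 1/2)*(c + 3)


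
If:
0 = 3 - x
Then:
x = 3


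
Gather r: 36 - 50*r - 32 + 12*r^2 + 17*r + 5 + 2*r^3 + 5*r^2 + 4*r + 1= 2*r^3 + 17*r^2 - 29*r + 10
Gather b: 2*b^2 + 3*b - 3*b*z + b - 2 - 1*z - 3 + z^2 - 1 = 2*b^2 + b*(4 - 3*z) + z^2 - z - 6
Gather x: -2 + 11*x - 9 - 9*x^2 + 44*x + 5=-9*x^2 + 55*x - 6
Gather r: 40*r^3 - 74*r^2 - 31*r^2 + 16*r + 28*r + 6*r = 40*r^3 - 105*r^2 + 50*r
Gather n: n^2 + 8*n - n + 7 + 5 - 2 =n^2 + 7*n + 10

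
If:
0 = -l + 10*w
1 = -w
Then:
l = -10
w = -1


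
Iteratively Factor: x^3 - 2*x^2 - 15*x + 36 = (x + 4)*(x^2 - 6*x + 9) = (x - 3)*(x + 4)*(x - 3)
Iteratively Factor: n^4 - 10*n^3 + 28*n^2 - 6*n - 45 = (n - 3)*(n^3 - 7*n^2 + 7*n + 15) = (n - 5)*(n - 3)*(n^2 - 2*n - 3) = (n - 5)*(n - 3)^2*(n + 1)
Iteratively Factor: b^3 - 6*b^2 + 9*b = (b - 3)*(b^2 - 3*b) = (b - 3)^2*(b)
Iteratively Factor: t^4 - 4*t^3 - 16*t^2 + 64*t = (t)*(t^3 - 4*t^2 - 16*t + 64) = t*(t - 4)*(t^2 - 16) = t*(t - 4)^2*(t + 4)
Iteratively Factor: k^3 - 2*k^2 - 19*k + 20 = (k - 5)*(k^2 + 3*k - 4) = (k - 5)*(k + 4)*(k - 1)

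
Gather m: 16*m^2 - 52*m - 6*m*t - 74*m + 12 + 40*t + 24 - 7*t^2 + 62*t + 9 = 16*m^2 + m*(-6*t - 126) - 7*t^2 + 102*t + 45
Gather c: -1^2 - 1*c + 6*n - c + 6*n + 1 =-2*c + 12*n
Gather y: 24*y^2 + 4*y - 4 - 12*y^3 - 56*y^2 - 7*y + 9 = -12*y^3 - 32*y^2 - 3*y + 5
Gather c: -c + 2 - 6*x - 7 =-c - 6*x - 5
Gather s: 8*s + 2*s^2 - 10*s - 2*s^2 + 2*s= 0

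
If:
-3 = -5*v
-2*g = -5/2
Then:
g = 5/4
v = 3/5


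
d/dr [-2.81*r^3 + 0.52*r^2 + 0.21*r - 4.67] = -8.43*r^2 + 1.04*r + 0.21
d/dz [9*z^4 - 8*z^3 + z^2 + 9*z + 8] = 36*z^3 - 24*z^2 + 2*z + 9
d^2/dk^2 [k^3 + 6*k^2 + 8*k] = 6*k + 12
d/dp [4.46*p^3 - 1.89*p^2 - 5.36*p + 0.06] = 13.38*p^2 - 3.78*p - 5.36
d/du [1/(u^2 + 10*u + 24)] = 2*(-u - 5)/(u^2 + 10*u + 24)^2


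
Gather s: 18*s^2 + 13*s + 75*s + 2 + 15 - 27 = 18*s^2 + 88*s - 10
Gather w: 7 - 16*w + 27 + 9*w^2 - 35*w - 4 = 9*w^2 - 51*w + 30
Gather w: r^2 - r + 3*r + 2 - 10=r^2 + 2*r - 8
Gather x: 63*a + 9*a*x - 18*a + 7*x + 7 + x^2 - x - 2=45*a + x^2 + x*(9*a + 6) + 5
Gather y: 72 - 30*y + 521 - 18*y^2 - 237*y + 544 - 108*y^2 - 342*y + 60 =-126*y^2 - 609*y + 1197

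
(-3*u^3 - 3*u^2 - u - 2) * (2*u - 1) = -6*u^4 - 3*u^3 + u^2 - 3*u + 2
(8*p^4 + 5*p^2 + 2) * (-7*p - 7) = -56*p^5 - 56*p^4 - 35*p^3 - 35*p^2 - 14*p - 14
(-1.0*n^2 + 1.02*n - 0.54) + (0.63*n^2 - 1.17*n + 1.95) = -0.37*n^2 - 0.15*n + 1.41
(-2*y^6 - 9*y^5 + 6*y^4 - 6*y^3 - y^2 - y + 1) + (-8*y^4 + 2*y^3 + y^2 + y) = -2*y^6 - 9*y^5 - 2*y^4 - 4*y^3 + 1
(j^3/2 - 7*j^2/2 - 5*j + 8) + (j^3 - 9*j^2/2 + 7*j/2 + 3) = 3*j^3/2 - 8*j^2 - 3*j/2 + 11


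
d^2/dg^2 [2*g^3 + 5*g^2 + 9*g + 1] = 12*g + 10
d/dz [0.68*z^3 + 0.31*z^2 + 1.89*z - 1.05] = 2.04*z^2 + 0.62*z + 1.89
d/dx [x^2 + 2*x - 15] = 2*x + 2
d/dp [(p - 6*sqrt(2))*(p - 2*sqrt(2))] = 2*p - 8*sqrt(2)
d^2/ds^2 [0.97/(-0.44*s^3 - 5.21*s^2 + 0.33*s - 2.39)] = ((2.5608*s + 10.1074)*(0.44*s^3 + 5.21*s^2 - 0.33*s + 2.39) - 0.97*(1.32*s^2 + 10.42*s - 0.33)*(2.64*s^2 + 20.84*s - 0.66))/(0.44*s^3 + 5.21*s^2 - 0.33*s + 2.39)^3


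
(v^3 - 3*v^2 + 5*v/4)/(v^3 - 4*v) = (v^2 - 3*v + 5/4)/(v^2 - 4)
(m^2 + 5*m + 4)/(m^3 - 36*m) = (m^2 + 5*m + 4)/(m*(m^2 - 36))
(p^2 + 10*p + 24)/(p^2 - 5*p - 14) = (p^2 + 10*p + 24)/(p^2 - 5*p - 14)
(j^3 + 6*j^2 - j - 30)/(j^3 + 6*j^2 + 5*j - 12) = (j^2 + 3*j - 10)/(j^2 + 3*j - 4)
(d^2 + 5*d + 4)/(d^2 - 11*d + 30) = (d^2 + 5*d + 4)/(d^2 - 11*d + 30)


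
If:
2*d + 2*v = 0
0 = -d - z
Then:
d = -z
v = z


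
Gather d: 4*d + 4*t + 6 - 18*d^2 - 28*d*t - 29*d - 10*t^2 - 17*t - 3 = -18*d^2 + d*(-28*t - 25) - 10*t^2 - 13*t + 3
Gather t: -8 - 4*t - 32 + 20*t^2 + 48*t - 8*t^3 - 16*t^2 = -8*t^3 + 4*t^2 + 44*t - 40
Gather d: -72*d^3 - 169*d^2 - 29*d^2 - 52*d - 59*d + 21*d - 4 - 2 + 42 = -72*d^3 - 198*d^2 - 90*d + 36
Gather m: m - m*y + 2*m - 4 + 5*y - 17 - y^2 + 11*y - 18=m*(3 - y) - y^2 + 16*y - 39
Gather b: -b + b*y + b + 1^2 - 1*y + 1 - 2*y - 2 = b*y - 3*y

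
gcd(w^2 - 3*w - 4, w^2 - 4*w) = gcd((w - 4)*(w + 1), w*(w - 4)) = w - 4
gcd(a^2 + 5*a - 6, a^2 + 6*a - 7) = a - 1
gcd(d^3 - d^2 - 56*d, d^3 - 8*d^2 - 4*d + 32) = d - 8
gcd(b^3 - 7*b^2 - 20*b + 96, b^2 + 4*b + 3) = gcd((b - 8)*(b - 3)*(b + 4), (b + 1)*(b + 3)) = 1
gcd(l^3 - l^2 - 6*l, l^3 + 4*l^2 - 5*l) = l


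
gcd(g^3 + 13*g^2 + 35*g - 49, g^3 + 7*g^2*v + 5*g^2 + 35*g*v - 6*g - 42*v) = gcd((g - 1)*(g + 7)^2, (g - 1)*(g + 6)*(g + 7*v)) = g - 1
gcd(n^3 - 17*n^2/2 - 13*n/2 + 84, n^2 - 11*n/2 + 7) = n - 7/2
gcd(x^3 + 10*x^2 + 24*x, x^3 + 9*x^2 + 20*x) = x^2 + 4*x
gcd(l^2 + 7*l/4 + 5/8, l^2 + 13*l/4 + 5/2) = l + 5/4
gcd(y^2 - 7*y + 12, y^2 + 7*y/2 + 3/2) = 1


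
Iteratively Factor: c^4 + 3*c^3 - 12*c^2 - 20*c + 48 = (c + 3)*(c^3 - 12*c + 16) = (c - 2)*(c + 3)*(c^2 + 2*c - 8) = (c - 2)*(c + 3)*(c + 4)*(c - 2)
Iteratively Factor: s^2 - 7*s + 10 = (s - 2)*(s - 5)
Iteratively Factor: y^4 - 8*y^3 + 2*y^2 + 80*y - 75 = (y - 5)*(y^3 - 3*y^2 - 13*y + 15) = (y - 5)^2*(y^2 + 2*y - 3) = (y - 5)^2*(y + 3)*(y - 1)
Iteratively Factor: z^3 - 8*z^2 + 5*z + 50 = (z - 5)*(z^2 - 3*z - 10) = (z - 5)^2*(z + 2)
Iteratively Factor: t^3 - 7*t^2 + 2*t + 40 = (t - 4)*(t^2 - 3*t - 10) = (t - 4)*(t + 2)*(t - 5)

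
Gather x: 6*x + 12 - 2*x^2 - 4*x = -2*x^2 + 2*x + 12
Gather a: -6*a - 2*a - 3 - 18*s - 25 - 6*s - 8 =-8*a - 24*s - 36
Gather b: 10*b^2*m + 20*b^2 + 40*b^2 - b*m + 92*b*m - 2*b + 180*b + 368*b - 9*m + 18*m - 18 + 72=b^2*(10*m + 60) + b*(91*m + 546) + 9*m + 54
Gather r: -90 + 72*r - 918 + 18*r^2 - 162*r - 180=18*r^2 - 90*r - 1188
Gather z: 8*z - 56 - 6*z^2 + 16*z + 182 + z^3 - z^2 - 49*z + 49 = z^3 - 7*z^2 - 25*z + 175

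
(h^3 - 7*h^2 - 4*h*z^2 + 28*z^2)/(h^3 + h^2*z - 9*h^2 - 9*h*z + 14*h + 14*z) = (h^2 - 4*z^2)/(h^2 + h*z - 2*h - 2*z)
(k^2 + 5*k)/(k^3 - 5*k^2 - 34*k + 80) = k/(k^2 - 10*k + 16)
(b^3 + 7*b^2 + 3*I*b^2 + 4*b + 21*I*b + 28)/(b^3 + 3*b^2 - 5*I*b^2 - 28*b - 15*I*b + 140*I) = (b^2 + 3*I*b + 4)/(b^2 - b*(4 + 5*I) + 20*I)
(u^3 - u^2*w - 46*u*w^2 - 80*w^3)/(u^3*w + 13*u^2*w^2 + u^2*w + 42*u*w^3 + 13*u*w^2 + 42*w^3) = (u^3 - u^2*w - 46*u*w^2 - 80*w^3)/(w*(u^3 + 13*u^2*w + u^2 + 42*u*w^2 + 13*u*w + 42*w^2))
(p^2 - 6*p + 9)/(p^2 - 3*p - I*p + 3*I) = (p - 3)/(p - I)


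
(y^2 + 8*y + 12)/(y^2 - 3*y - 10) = (y + 6)/(y - 5)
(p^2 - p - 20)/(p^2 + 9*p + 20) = (p - 5)/(p + 5)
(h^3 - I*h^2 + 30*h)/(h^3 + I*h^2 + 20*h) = (h - 6*I)/(h - 4*I)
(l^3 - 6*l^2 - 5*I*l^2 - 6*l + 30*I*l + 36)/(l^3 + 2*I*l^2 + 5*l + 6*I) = (l^2 - 3*l*(2 + I) + 18*I)/(l^2 + 4*I*l - 3)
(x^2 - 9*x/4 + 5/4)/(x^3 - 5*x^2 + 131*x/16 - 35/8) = 4*(x - 1)/(4*x^2 - 15*x + 14)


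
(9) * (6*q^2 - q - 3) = 54*q^2 - 9*q - 27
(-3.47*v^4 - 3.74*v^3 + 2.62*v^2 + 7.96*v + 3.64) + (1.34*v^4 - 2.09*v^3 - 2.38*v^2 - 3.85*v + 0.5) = -2.13*v^4 - 5.83*v^3 + 0.24*v^2 + 4.11*v + 4.14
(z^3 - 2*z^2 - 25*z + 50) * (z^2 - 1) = z^5 - 2*z^4 - 26*z^3 + 52*z^2 + 25*z - 50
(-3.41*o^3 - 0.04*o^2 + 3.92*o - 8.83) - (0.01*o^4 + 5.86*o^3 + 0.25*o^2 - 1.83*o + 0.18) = -0.01*o^4 - 9.27*o^3 - 0.29*o^2 + 5.75*o - 9.01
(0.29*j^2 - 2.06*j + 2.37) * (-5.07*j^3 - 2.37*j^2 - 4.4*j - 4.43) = -1.4703*j^5 + 9.7569*j^4 - 8.4097*j^3 + 2.1624*j^2 - 1.3022*j - 10.4991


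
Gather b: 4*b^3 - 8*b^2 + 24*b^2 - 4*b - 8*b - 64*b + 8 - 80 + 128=4*b^3 + 16*b^2 - 76*b + 56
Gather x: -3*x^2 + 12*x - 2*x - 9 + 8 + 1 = -3*x^2 + 10*x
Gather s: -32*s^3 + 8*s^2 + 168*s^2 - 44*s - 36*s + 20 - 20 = -32*s^3 + 176*s^2 - 80*s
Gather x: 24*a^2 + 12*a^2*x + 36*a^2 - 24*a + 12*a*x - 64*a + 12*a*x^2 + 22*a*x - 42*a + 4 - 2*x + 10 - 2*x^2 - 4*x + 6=60*a^2 - 130*a + x^2*(12*a - 2) + x*(12*a^2 + 34*a - 6) + 20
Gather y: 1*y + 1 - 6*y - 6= -5*y - 5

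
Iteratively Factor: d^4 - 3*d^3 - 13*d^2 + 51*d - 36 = (d + 4)*(d^3 - 7*d^2 + 15*d - 9) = (d - 1)*(d + 4)*(d^2 - 6*d + 9) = (d - 3)*(d - 1)*(d + 4)*(d - 3)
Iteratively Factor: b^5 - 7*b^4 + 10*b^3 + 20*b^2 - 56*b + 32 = (b - 1)*(b^4 - 6*b^3 + 4*b^2 + 24*b - 32) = (b - 4)*(b - 1)*(b^3 - 2*b^2 - 4*b + 8) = (b - 4)*(b - 2)*(b - 1)*(b^2 - 4) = (b - 4)*(b - 2)^2*(b - 1)*(b + 2)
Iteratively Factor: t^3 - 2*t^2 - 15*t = (t - 5)*(t^2 + 3*t) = t*(t - 5)*(t + 3)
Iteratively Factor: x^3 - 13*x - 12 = (x + 3)*(x^2 - 3*x - 4) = (x + 1)*(x + 3)*(x - 4)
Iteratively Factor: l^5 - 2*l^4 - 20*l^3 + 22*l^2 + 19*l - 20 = (l + 1)*(l^4 - 3*l^3 - 17*l^2 + 39*l - 20) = (l - 5)*(l + 1)*(l^3 + 2*l^2 - 7*l + 4) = (l - 5)*(l + 1)*(l + 4)*(l^2 - 2*l + 1) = (l - 5)*(l - 1)*(l + 1)*(l + 4)*(l - 1)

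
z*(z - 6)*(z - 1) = z^3 - 7*z^2 + 6*z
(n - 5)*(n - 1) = n^2 - 6*n + 5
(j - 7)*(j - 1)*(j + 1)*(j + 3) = j^4 - 4*j^3 - 22*j^2 + 4*j + 21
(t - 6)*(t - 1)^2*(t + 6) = t^4 - 2*t^3 - 35*t^2 + 72*t - 36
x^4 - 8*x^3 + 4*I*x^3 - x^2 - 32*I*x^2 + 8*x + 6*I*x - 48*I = (x - 8)*(x - I)*(x + 2*I)*(x + 3*I)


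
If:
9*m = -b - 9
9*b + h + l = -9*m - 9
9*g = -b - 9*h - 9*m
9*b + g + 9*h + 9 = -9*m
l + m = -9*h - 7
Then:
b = 9/29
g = 333/232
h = -101/232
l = -475/232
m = -30/29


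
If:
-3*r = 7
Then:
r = -7/3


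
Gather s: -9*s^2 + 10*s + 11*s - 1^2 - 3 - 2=-9*s^2 + 21*s - 6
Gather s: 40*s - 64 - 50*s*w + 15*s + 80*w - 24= s*(55 - 50*w) + 80*w - 88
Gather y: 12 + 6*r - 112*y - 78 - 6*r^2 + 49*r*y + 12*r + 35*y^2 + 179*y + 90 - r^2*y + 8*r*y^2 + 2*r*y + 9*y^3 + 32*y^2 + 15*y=-6*r^2 + 18*r + 9*y^3 + y^2*(8*r + 67) + y*(-r^2 + 51*r + 82) + 24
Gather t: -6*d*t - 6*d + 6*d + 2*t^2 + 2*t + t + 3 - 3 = 2*t^2 + t*(3 - 6*d)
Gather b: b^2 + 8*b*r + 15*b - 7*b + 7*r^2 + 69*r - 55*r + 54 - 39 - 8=b^2 + b*(8*r + 8) + 7*r^2 + 14*r + 7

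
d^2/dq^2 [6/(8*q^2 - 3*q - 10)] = 12*(64*q^2 - 24*q - (16*q - 3)^2 - 80)/(-8*q^2 + 3*q + 10)^3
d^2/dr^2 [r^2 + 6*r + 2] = 2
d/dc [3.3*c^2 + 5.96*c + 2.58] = 6.6*c + 5.96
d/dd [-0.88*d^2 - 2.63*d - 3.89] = -1.76*d - 2.63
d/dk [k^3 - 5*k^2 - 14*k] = 3*k^2 - 10*k - 14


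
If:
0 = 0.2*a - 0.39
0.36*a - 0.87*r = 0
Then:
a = 1.95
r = 0.81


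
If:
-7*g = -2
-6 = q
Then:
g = 2/7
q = -6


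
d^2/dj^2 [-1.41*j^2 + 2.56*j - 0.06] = -2.82000000000000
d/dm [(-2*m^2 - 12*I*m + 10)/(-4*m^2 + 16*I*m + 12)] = (-5*I*m^2 + 2*m - 19*I)/(m^4 - 8*I*m^3 - 22*m^2 + 24*I*m + 9)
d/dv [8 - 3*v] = -3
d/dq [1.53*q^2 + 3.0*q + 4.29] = 3.06*q + 3.0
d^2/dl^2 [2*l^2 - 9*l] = 4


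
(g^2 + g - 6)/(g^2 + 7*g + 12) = (g - 2)/(g + 4)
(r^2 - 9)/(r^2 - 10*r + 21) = (r + 3)/(r - 7)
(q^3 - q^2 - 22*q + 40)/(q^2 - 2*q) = q + 1 - 20/q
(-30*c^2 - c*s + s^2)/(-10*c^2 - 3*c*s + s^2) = (30*c^2 + c*s - s^2)/(10*c^2 + 3*c*s - s^2)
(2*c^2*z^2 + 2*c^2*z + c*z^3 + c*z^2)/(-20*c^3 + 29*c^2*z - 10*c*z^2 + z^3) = c*z*(2*c*z + 2*c + z^2 + z)/(-20*c^3 + 29*c^2*z - 10*c*z^2 + z^3)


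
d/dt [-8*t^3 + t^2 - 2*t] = -24*t^2 + 2*t - 2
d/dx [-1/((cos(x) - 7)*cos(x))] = (7 - 2*cos(x))*sin(x)/((cos(x) - 7)^2*cos(x)^2)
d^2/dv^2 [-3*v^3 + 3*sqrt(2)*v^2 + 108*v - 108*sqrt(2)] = -18*v + 6*sqrt(2)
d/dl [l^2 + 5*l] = 2*l + 5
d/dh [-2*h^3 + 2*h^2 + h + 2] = -6*h^2 + 4*h + 1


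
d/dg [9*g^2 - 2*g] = 18*g - 2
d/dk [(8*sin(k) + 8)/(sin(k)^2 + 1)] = 8*(-2*sin(k) + cos(k)^2)*cos(k)/(sin(k)^2 + 1)^2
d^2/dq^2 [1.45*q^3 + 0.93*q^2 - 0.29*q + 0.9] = 8.7*q + 1.86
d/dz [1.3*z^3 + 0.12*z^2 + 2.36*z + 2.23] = 3.9*z^2 + 0.24*z + 2.36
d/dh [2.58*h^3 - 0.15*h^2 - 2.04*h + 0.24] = 7.74*h^2 - 0.3*h - 2.04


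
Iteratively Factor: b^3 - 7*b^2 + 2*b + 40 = (b - 5)*(b^2 - 2*b - 8) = (b - 5)*(b - 4)*(b + 2)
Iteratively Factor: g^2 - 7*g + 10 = (g - 5)*(g - 2)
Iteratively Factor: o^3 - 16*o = (o - 4)*(o^2 + 4*o) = o*(o - 4)*(o + 4)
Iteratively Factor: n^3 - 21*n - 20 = (n - 5)*(n^2 + 5*n + 4) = (n - 5)*(n + 1)*(n + 4)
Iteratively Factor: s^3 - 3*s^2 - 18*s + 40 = (s + 4)*(s^2 - 7*s + 10) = (s - 5)*(s + 4)*(s - 2)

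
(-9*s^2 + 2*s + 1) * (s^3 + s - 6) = -9*s^5 + 2*s^4 - 8*s^3 + 56*s^2 - 11*s - 6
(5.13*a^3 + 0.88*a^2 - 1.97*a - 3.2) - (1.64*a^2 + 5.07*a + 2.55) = 5.13*a^3 - 0.76*a^2 - 7.04*a - 5.75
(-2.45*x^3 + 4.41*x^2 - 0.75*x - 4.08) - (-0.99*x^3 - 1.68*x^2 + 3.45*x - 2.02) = -1.46*x^3 + 6.09*x^2 - 4.2*x - 2.06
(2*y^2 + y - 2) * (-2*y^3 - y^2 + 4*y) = -4*y^5 - 4*y^4 + 11*y^3 + 6*y^2 - 8*y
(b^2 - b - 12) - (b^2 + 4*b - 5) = -5*b - 7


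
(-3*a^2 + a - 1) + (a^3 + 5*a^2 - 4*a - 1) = a^3 + 2*a^2 - 3*a - 2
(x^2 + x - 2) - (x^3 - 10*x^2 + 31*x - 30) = -x^3 + 11*x^2 - 30*x + 28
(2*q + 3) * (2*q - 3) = 4*q^2 - 9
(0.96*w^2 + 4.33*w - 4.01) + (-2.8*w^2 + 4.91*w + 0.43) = -1.84*w^2 + 9.24*w - 3.58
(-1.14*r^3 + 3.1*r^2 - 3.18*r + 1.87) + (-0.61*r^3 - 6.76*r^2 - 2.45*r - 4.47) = -1.75*r^3 - 3.66*r^2 - 5.63*r - 2.6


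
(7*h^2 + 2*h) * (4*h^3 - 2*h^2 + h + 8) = 28*h^5 - 6*h^4 + 3*h^3 + 58*h^2 + 16*h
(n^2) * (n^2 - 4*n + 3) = n^4 - 4*n^3 + 3*n^2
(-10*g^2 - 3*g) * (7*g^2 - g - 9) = -70*g^4 - 11*g^3 + 93*g^2 + 27*g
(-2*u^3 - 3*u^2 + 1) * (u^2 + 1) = -2*u^5 - 3*u^4 - 2*u^3 - 2*u^2 + 1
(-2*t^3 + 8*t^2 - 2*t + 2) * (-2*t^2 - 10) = 4*t^5 - 16*t^4 + 24*t^3 - 84*t^2 + 20*t - 20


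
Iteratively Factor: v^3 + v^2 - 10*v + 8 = (v - 2)*(v^2 + 3*v - 4) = (v - 2)*(v + 4)*(v - 1)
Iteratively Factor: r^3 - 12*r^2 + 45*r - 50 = (r - 5)*(r^2 - 7*r + 10) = (r - 5)*(r - 2)*(r - 5)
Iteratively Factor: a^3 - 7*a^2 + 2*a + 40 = (a - 5)*(a^2 - 2*a - 8) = (a - 5)*(a + 2)*(a - 4)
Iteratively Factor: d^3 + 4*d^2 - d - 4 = (d - 1)*(d^2 + 5*d + 4) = (d - 1)*(d + 1)*(d + 4)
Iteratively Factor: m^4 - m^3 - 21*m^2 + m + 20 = (m + 1)*(m^3 - 2*m^2 - 19*m + 20) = (m - 5)*(m + 1)*(m^2 + 3*m - 4) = (m - 5)*(m - 1)*(m + 1)*(m + 4)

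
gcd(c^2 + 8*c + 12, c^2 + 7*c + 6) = c + 6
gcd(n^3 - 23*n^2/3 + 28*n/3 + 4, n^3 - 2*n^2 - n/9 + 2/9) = n^2 - 5*n/3 - 2/3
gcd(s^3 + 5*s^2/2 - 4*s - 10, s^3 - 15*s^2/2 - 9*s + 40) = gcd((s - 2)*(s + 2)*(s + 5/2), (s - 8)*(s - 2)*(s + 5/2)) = s^2 + s/2 - 5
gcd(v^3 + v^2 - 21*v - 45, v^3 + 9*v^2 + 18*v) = v + 3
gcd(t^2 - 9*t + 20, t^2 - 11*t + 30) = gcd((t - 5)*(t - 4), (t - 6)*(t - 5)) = t - 5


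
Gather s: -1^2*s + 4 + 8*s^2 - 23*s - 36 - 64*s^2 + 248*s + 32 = -56*s^2 + 224*s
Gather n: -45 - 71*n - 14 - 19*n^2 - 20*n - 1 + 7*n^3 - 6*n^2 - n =7*n^3 - 25*n^2 - 92*n - 60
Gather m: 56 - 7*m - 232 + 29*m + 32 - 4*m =18*m - 144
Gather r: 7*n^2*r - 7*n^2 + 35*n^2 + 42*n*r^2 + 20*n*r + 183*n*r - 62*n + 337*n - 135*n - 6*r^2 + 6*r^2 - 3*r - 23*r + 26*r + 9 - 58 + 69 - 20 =28*n^2 + 42*n*r^2 + 140*n + r*(7*n^2 + 203*n)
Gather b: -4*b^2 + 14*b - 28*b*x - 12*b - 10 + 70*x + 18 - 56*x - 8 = -4*b^2 + b*(2 - 28*x) + 14*x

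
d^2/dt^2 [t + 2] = 0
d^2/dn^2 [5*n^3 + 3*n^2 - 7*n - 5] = 30*n + 6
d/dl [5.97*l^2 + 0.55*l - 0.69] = 11.94*l + 0.55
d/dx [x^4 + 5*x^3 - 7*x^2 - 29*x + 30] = 4*x^3 + 15*x^2 - 14*x - 29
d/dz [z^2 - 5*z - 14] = 2*z - 5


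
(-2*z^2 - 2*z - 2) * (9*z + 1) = -18*z^3 - 20*z^2 - 20*z - 2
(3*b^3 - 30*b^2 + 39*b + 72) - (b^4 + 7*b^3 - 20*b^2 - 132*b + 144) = -b^4 - 4*b^3 - 10*b^2 + 171*b - 72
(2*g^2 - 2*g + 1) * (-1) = -2*g^2 + 2*g - 1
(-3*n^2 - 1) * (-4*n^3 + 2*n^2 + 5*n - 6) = 12*n^5 - 6*n^4 - 11*n^3 + 16*n^2 - 5*n + 6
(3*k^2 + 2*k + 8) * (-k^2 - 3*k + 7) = -3*k^4 - 11*k^3 + 7*k^2 - 10*k + 56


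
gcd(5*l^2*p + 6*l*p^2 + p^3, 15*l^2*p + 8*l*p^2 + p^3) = 5*l*p + p^2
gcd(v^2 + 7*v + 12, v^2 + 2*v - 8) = v + 4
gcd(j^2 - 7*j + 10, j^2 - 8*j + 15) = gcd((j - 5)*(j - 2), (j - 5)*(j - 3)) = j - 5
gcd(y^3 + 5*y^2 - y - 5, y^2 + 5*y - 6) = y - 1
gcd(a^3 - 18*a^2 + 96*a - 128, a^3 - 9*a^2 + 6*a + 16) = a^2 - 10*a + 16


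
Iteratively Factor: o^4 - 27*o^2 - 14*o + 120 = (o + 4)*(o^3 - 4*o^2 - 11*o + 30) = (o - 2)*(o + 4)*(o^2 - 2*o - 15) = (o - 5)*(o - 2)*(o + 4)*(o + 3)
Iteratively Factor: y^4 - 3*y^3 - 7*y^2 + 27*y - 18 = (y - 1)*(y^3 - 2*y^2 - 9*y + 18) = (y - 3)*(y - 1)*(y^2 + y - 6) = (y - 3)*(y - 1)*(y + 3)*(y - 2)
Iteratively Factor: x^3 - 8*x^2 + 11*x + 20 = (x - 5)*(x^2 - 3*x - 4) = (x - 5)*(x - 4)*(x + 1)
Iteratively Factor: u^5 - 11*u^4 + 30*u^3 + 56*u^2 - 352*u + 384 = (u + 3)*(u^4 - 14*u^3 + 72*u^2 - 160*u + 128) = (u - 4)*(u + 3)*(u^3 - 10*u^2 + 32*u - 32) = (u - 4)*(u - 2)*(u + 3)*(u^2 - 8*u + 16) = (u - 4)^2*(u - 2)*(u + 3)*(u - 4)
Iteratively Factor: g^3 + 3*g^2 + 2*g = (g + 2)*(g^2 + g) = g*(g + 2)*(g + 1)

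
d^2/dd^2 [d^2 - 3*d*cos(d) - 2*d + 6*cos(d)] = 3*d*cos(d) - 6*sqrt(2)*cos(d + pi/4) + 2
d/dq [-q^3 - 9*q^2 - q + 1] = -3*q^2 - 18*q - 1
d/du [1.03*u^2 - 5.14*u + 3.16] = 2.06*u - 5.14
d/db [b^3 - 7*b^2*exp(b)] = b*(-7*b*exp(b) + 3*b - 14*exp(b))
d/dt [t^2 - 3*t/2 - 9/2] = 2*t - 3/2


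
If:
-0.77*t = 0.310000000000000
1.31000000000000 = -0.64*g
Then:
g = -2.05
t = -0.40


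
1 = 1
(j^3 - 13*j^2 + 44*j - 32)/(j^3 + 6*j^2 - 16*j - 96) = (j^2 - 9*j + 8)/(j^2 + 10*j + 24)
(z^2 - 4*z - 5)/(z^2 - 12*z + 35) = (z + 1)/(z - 7)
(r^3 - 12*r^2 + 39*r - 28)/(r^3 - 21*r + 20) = (r - 7)/(r + 5)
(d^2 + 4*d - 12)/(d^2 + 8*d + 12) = (d - 2)/(d + 2)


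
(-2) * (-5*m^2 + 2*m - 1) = 10*m^2 - 4*m + 2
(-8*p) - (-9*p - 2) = p + 2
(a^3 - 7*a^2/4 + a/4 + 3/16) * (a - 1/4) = a^4 - 2*a^3 + 11*a^2/16 + a/8 - 3/64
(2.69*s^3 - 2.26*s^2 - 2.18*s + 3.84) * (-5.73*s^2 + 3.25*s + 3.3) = -15.4137*s^5 + 21.6923*s^4 + 14.0234*s^3 - 36.5462*s^2 + 5.286*s + 12.672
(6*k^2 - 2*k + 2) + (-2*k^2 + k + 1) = 4*k^2 - k + 3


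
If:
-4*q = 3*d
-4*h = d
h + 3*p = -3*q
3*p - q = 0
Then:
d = 0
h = 0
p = 0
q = 0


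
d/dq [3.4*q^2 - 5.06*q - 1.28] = 6.8*q - 5.06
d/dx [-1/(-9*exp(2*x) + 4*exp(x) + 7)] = (4 - 18*exp(x))*exp(x)/(-9*exp(2*x) + 4*exp(x) + 7)^2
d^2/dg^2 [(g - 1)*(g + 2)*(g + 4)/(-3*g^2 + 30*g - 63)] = 2*(-131*g^3 + 969*g^2 - 1437*g - 1993)/(3*(g^6 - 30*g^5 + 363*g^4 - 2260*g^3 + 7623*g^2 - 13230*g + 9261))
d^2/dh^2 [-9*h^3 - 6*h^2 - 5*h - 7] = -54*h - 12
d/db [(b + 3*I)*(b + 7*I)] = 2*b + 10*I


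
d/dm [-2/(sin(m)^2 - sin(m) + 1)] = 2*(2*sin(m) - 1)*cos(m)/(sin(m)^2 - sin(m) + 1)^2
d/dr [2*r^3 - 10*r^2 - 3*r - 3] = 6*r^2 - 20*r - 3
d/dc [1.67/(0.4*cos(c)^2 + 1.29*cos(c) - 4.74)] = (1.336*cos(c) + 2.1543)*sin(c)/(0.4*cos(c)^2 + 1.29*cos(c) - 4.74)^2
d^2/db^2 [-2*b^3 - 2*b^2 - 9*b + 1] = -12*b - 4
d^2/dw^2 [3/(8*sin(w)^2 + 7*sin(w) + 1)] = 3*(-256*sin(w)^4 - 168*sin(w)^3 + 367*sin(w)^2 + 343*sin(w) + 82)/(8*sin(w)^2 + 7*sin(w) + 1)^3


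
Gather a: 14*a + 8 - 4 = 14*a + 4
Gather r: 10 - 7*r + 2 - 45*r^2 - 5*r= -45*r^2 - 12*r + 12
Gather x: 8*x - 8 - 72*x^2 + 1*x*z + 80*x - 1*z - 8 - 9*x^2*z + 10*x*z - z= x^2*(-9*z - 72) + x*(11*z + 88) - 2*z - 16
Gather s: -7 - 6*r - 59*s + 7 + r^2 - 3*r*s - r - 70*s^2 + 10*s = r^2 - 7*r - 70*s^2 + s*(-3*r - 49)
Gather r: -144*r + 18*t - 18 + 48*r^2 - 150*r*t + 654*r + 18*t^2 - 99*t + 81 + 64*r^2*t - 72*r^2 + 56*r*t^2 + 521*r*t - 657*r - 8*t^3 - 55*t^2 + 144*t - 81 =r^2*(64*t - 24) + r*(56*t^2 + 371*t - 147) - 8*t^3 - 37*t^2 + 63*t - 18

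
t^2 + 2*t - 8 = (t - 2)*(t + 4)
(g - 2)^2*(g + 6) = g^3 + 2*g^2 - 20*g + 24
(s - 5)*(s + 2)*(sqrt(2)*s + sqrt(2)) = sqrt(2)*s^3 - 2*sqrt(2)*s^2 - 13*sqrt(2)*s - 10*sqrt(2)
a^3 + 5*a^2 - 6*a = a*(a - 1)*(a + 6)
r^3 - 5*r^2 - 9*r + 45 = (r - 5)*(r - 3)*(r + 3)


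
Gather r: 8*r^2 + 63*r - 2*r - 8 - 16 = 8*r^2 + 61*r - 24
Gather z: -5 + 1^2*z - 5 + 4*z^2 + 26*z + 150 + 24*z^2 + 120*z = 28*z^2 + 147*z + 140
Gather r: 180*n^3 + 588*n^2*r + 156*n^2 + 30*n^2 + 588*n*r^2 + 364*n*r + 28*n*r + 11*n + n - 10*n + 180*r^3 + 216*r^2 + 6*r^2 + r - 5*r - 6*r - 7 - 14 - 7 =180*n^3 + 186*n^2 + 2*n + 180*r^3 + r^2*(588*n + 222) + r*(588*n^2 + 392*n - 10) - 28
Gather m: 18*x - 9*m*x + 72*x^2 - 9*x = -9*m*x + 72*x^2 + 9*x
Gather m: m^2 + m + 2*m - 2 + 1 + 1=m^2 + 3*m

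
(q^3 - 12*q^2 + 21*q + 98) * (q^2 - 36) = q^5 - 12*q^4 - 15*q^3 + 530*q^2 - 756*q - 3528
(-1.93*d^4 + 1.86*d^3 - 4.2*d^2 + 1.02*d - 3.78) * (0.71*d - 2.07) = -1.3703*d^5 + 5.3157*d^4 - 6.8322*d^3 + 9.4182*d^2 - 4.7952*d + 7.8246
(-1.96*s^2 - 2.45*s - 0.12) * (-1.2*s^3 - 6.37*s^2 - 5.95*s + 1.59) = 2.352*s^5 + 15.4252*s^4 + 27.4125*s^3 + 12.2255*s^2 - 3.1815*s - 0.1908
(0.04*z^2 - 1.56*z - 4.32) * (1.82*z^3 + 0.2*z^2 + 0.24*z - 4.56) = 0.0728*z^5 - 2.8312*z^4 - 8.1648*z^3 - 1.4208*z^2 + 6.0768*z + 19.6992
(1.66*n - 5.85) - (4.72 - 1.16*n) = 2.82*n - 10.57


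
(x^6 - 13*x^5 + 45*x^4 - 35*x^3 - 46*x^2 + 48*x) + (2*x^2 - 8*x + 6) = x^6 - 13*x^5 + 45*x^4 - 35*x^3 - 44*x^2 + 40*x + 6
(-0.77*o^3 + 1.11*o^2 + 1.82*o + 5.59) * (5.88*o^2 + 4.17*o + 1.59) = -4.5276*o^5 + 3.3159*o^4 + 14.106*o^3 + 42.2235*o^2 + 26.2041*o + 8.8881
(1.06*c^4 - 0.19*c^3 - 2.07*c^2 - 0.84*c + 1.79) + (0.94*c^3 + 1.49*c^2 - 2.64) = 1.06*c^4 + 0.75*c^3 - 0.58*c^2 - 0.84*c - 0.85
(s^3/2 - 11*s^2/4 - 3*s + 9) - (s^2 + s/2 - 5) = s^3/2 - 15*s^2/4 - 7*s/2 + 14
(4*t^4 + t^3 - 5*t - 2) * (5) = 20*t^4 + 5*t^3 - 25*t - 10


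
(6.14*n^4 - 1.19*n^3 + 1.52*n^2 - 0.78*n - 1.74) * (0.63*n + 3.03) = 3.8682*n^5 + 17.8545*n^4 - 2.6481*n^3 + 4.1142*n^2 - 3.4596*n - 5.2722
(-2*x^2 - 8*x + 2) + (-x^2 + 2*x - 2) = -3*x^2 - 6*x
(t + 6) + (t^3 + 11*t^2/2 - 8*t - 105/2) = t^3 + 11*t^2/2 - 7*t - 93/2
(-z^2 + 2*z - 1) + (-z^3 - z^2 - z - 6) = -z^3 - 2*z^2 + z - 7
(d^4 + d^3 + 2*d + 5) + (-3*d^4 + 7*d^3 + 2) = -2*d^4 + 8*d^3 + 2*d + 7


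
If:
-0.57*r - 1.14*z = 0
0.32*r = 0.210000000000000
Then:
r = 0.66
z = -0.33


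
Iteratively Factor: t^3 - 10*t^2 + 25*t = (t)*(t^2 - 10*t + 25) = t*(t - 5)*(t - 5)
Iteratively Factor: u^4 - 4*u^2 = (u)*(u^3 - 4*u) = u*(u - 2)*(u^2 + 2*u) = u^2*(u - 2)*(u + 2)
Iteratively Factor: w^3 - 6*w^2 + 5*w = (w)*(w^2 - 6*w + 5) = w*(w - 1)*(w - 5)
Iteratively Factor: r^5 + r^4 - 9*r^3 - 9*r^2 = (r + 1)*(r^4 - 9*r^2) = r*(r + 1)*(r^3 - 9*r) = r*(r - 3)*(r + 1)*(r^2 + 3*r) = r*(r - 3)*(r + 1)*(r + 3)*(r)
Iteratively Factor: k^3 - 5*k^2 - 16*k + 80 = (k - 5)*(k^2 - 16) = (k - 5)*(k - 4)*(k + 4)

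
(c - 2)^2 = c^2 - 4*c + 4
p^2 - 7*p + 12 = (p - 4)*(p - 3)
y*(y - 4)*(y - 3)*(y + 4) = y^4 - 3*y^3 - 16*y^2 + 48*y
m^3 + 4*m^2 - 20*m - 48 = (m - 4)*(m + 2)*(m + 6)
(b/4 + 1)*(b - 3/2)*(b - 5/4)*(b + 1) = b^4/4 + 9*b^3/16 - 63*b^2/32 - 13*b/32 + 15/8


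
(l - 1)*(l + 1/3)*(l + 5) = l^3 + 13*l^2/3 - 11*l/3 - 5/3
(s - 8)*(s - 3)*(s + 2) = s^3 - 9*s^2 + 2*s + 48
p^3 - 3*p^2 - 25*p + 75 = (p - 5)*(p - 3)*(p + 5)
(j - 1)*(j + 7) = j^2 + 6*j - 7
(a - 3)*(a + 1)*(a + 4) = a^3 + 2*a^2 - 11*a - 12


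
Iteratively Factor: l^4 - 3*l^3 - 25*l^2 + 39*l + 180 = (l + 3)*(l^3 - 6*l^2 - 7*l + 60) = (l + 3)^2*(l^2 - 9*l + 20) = (l - 4)*(l + 3)^2*(l - 5)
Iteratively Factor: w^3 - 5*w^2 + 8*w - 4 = (w - 2)*(w^2 - 3*w + 2) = (w - 2)^2*(w - 1)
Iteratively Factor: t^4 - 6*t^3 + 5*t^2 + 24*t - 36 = (t - 3)*(t^3 - 3*t^2 - 4*t + 12) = (t - 3)*(t + 2)*(t^2 - 5*t + 6) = (t - 3)*(t - 2)*(t + 2)*(t - 3)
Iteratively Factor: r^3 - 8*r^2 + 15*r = (r - 5)*(r^2 - 3*r) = (r - 5)*(r - 3)*(r)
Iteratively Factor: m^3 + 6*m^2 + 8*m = (m)*(m^2 + 6*m + 8) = m*(m + 4)*(m + 2)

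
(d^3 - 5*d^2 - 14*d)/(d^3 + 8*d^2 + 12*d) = (d - 7)/(d + 6)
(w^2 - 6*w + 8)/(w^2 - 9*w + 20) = (w - 2)/(w - 5)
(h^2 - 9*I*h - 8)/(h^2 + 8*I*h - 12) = (h^2 - 9*I*h - 8)/(h^2 + 8*I*h - 12)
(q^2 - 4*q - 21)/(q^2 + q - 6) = (q - 7)/(q - 2)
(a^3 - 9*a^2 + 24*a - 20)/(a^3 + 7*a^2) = (a^3 - 9*a^2 + 24*a - 20)/(a^2*(a + 7))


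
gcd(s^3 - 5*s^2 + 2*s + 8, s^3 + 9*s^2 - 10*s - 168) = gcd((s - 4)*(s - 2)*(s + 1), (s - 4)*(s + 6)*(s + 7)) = s - 4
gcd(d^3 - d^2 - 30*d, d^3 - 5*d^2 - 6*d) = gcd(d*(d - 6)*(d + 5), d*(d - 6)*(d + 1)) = d^2 - 6*d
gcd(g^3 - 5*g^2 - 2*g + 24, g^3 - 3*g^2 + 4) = 1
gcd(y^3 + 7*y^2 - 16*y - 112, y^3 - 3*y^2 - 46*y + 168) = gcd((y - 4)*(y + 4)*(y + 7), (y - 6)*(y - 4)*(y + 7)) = y^2 + 3*y - 28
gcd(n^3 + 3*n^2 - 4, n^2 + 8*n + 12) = n + 2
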